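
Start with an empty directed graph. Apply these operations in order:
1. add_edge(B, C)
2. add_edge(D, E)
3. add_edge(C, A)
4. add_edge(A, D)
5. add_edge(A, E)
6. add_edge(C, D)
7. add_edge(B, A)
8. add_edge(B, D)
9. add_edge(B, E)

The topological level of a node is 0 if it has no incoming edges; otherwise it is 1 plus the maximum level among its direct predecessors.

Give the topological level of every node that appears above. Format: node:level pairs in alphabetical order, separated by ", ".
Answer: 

Answer: A:2, B:0, C:1, D:3, E:4

Derivation:
Op 1: add_edge(B, C). Edges now: 1
Op 2: add_edge(D, E). Edges now: 2
Op 3: add_edge(C, A). Edges now: 3
Op 4: add_edge(A, D). Edges now: 4
Op 5: add_edge(A, E). Edges now: 5
Op 6: add_edge(C, D). Edges now: 6
Op 7: add_edge(B, A). Edges now: 7
Op 8: add_edge(B, D). Edges now: 8
Op 9: add_edge(B, E). Edges now: 9
Compute levels (Kahn BFS):
  sources (in-degree 0): B
  process B: level=0
    B->A: in-degree(A)=1, level(A)>=1
    B->C: in-degree(C)=0, level(C)=1, enqueue
    B->D: in-degree(D)=2, level(D)>=1
    B->E: in-degree(E)=2, level(E)>=1
  process C: level=1
    C->A: in-degree(A)=0, level(A)=2, enqueue
    C->D: in-degree(D)=1, level(D)>=2
  process A: level=2
    A->D: in-degree(D)=0, level(D)=3, enqueue
    A->E: in-degree(E)=1, level(E)>=3
  process D: level=3
    D->E: in-degree(E)=0, level(E)=4, enqueue
  process E: level=4
All levels: A:2, B:0, C:1, D:3, E:4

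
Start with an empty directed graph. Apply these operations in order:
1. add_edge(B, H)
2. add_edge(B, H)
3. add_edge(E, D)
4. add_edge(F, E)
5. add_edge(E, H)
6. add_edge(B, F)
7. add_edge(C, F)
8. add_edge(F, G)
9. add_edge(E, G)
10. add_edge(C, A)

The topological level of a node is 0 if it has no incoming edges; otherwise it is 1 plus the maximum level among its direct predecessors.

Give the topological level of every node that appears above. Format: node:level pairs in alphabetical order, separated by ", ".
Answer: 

Answer: A:1, B:0, C:0, D:3, E:2, F:1, G:3, H:3

Derivation:
Op 1: add_edge(B, H). Edges now: 1
Op 2: add_edge(B, H) (duplicate, no change). Edges now: 1
Op 3: add_edge(E, D). Edges now: 2
Op 4: add_edge(F, E). Edges now: 3
Op 5: add_edge(E, H). Edges now: 4
Op 6: add_edge(B, F). Edges now: 5
Op 7: add_edge(C, F). Edges now: 6
Op 8: add_edge(F, G). Edges now: 7
Op 9: add_edge(E, G). Edges now: 8
Op 10: add_edge(C, A). Edges now: 9
Compute levels (Kahn BFS):
  sources (in-degree 0): B, C
  process B: level=0
    B->F: in-degree(F)=1, level(F)>=1
    B->H: in-degree(H)=1, level(H)>=1
  process C: level=0
    C->A: in-degree(A)=0, level(A)=1, enqueue
    C->F: in-degree(F)=0, level(F)=1, enqueue
  process A: level=1
  process F: level=1
    F->E: in-degree(E)=0, level(E)=2, enqueue
    F->G: in-degree(G)=1, level(G)>=2
  process E: level=2
    E->D: in-degree(D)=0, level(D)=3, enqueue
    E->G: in-degree(G)=0, level(G)=3, enqueue
    E->H: in-degree(H)=0, level(H)=3, enqueue
  process D: level=3
  process G: level=3
  process H: level=3
All levels: A:1, B:0, C:0, D:3, E:2, F:1, G:3, H:3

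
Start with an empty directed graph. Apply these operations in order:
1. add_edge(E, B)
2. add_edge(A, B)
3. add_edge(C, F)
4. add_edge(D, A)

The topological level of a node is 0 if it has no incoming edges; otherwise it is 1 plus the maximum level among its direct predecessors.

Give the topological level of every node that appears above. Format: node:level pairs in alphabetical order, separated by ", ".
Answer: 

Answer: A:1, B:2, C:0, D:0, E:0, F:1

Derivation:
Op 1: add_edge(E, B). Edges now: 1
Op 2: add_edge(A, B). Edges now: 2
Op 3: add_edge(C, F). Edges now: 3
Op 4: add_edge(D, A). Edges now: 4
Compute levels (Kahn BFS):
  sources (in-degree 0): C, D, E
  process C: level=0
    C->F: in-degree(F)=0, level(F)=1, enqueue
  process D: level=0
    D->A: in-degree(A)=0, level(A)=1, enqueue
  process E: level=0
    E->B: in-degree(B)=1, level(B)>=1
  process F: level=1
  process A: level=1
    A->B: in-degree(B)=0, level(B)=2, enqueue
  process B: level=2
All levels: A:1, B:2, C:0, D:0, E:0, F:1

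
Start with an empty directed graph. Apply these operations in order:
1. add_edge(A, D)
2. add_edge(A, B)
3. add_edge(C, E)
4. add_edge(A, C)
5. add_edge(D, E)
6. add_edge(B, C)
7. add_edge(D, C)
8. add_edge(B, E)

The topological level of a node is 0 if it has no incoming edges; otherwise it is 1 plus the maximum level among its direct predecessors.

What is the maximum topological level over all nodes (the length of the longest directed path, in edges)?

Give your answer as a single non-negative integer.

Answer: 3

Derivation:
Op 1: add_edge(A, D). Edges now: 1
Op 2: add_edge(A, B). Edges now: 2
Op 3: add_edge(C, E). Edges now: 3
Op 4: add_edge(A, C). Edges now: 4
Op 5: add_edge(D, E). Edges now: 5
Op 6: add_edge(B, C). Edges now: 6
Op 7: add_edge(D, C). Edges now: 7
Op 8: add_edge(B, E). Edges now: 8
Compute levels (Kahn BFS):
  sources (in-degree 0): A
  process A: level=0
    A->B: in-degree(B)=0, level(B)=1, enqueue
    A->C: in-degree(C)=2, level(C)>=1
    A->D: in-degree(D)=0, level(D)=1, enqueue
  process B: level=1
    B->C: in-degree(C)=1, level(C)>=2
    B->E: in-degree(E)=2, level(E)>=2
  process D: level=1
    D->C: in-degree(C)=0, level(C)=2, enqueue
    D->E: in-degree(E)=1, level(E)>=2
  process C: level=2
    C->E: in-degree(E)=0, level(E)=3, enqueue
  process E: level=3
All levels: A:0, B:1, C:2, D:1, E:3
max level = 3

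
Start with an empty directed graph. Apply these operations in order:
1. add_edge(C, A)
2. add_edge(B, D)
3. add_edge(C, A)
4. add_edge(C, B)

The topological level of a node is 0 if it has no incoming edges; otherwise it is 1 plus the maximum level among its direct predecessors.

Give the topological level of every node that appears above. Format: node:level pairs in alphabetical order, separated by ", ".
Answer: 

Op 1: add_edge(C, A). Edges now: 1
Op 2: add_edge(B, D). Edges now: 2
Op 3: add_edge(C, A) (duplicate, no change). Edges now: 2
Op 4: add_edge(C, B). Edges now: 3
Compute levels (Kahn BFS):
  sources (in-degree 0): C
  process C: level=0
    C->A: in-degree(A)=0, level(A)=1, enqueue
    C->B: in-degree(B)=0, level(B)=1, enqueue
  process A: level=1
  process B: level=1
    B->D: in-degree(D)=0, level(D)=2, enqueue
  process D: level=2
All levels: A:1, B:1, C:0, D:2

Answer: A:1, B:1, C:0, D:2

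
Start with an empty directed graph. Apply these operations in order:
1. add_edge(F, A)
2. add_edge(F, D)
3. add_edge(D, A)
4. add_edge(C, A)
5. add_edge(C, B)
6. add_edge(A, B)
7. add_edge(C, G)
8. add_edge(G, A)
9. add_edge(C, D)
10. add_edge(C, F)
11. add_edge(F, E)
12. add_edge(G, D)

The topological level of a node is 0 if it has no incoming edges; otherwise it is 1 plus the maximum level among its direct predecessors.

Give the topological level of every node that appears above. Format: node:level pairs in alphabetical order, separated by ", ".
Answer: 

Op 1: add_edge(F, A). Edges now: 1
Op 2: add_edge(F, D). Edges now: 2
Op 3: add_edge(D, A). Edges now: 3
Op 4: add_edge(C, A). Edges now: 4
Op 5: add_edge(C, B). Edges now: 5
Op 6: add_edge(A, B). Edges now: 6
Op 7: add_edge(C, G). Edges now: 7
Op 8: add_edge(G, A). Edges now: 8
Op 9: add_edge(C, D). Edges now: 9
Op 10: add_edge(C, F). Edges now: 10
Op 11: add_edge(F, E). Edges now: 11
Op 12: add_edge(G, D). Edges now: 12
Compute levels (Kahn BFS):
  sources (in-degree 0): C
  process C: level=0
    C->A: in-degree(A)=3, level(A)>=1
    C->B: in-degree(B)=1, level(B)>=1
    C->D: in-degree(D)=2, level(D)>=1
    C->F: in-degree(F)=0, level(F)=1, enqueue
    C->G: in-degree(G)=0, level(G)=1, enqueue
  process F: level=1
    F->A: in-degree(A)=2, level(A)>=2
    F->D: in-degree(D)=1, level(D)>=2
    F->E: in-degree(E)=0, level(E)=2, enqueue
  process G: level=1
    G->A: in-degree(A)=1, level(A)>=2
    G->D: in-degree(D)=0, level(D)=2, enqueue
  process E: level=2
  process D: level=2
    D->A: in-degree(A)=0, level(A)=3, enqueue
  process A: level=3
    A->B: in-degree(B)=0, level(B)=4, enqueue
  process B: level=4
All levels: A:3, B:4, C:0, D:2, E:2, F:1, G:1

Answer: A:3, B:4, C:0, D:2, E:2, F:1, G:1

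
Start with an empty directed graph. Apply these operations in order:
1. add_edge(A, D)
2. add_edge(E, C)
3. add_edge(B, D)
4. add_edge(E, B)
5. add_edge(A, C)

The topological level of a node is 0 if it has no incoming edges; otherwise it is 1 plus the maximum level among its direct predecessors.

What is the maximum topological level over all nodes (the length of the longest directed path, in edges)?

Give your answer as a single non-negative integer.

Op 1: add_edge(A, D). Edges now: 1
Op 2: add_edge(E, C). Edges now: 2
Op 3: add_edge(B, D). Edges now: 3
Op 4: add_edge(E, B). Edges now: 4
Op 5: add_edge(A, C). Edges now: 5
Compute levels (Kahn BFS):
  sources (in-degree 0): A, E
  process A: level=0
    A->C: in-degree(C)=1, level(C)>=1
    A->D: in-degree(D)=1, level(D)>=1
  process E: level=0
    E->B: in-degree(B)=0, level(B)=1, enqueue
    E->C: in-degree(C)=0, level(C)=1, enqueue
  process B: level=1
    B->D: in-degree(D)=0, level(D)=2, enqueue
  process C: level=1
  process D: level=2
All levels: A:0, B:1, C:1, D:2, E:0
max level = 2

Answer: 2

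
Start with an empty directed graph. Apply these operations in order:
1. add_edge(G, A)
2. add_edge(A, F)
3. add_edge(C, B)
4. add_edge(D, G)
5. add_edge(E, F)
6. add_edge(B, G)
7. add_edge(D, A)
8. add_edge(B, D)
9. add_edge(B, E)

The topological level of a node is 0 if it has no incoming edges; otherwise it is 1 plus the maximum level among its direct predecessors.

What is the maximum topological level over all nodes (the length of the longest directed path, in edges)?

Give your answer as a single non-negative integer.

Answer: 5

Derivation:
Op 1: add_edge(G, A). Edges now: 1
Op 2: add_edge(A, F). Edges now: 2
Op 3: add_edge(C, B). Edges now: 3
Op 4: add_edge(D, G). Edges now: 4
Op 5: add_edge(E, F). Edges now: 5
Op 6: add_edge(B, G). Edges now: 6
Op 7: add_edge(D, A). Edges now: 7
Op 8: add_edge(B, D). Edges now: 8
Op 9: add_edge(B, E). Edges now: 9
Compute levels (Kahn BFS):
  sources (in-degree 0): C
  process C: level=0
    C->B: in-degree(B)=0, level(B)=1, enqueue
  process B: level=1
    B->D: in-degree(D)=0, level(D)=2, enqueue
    B->E: in-degree(E)=0, level(E)=2, enqueue
    B->G: in-degree(G)=1, level(G)>=2
  process D: level=2
    D->A: in-degree(A)=1, level(A)>=3
    D->G: in-degree(G)=0, level(G)=3, enqueue
  process E: level=2
    E->F: in-degree(F)=1, level(F)>=3
  process G: level=3
    G->A: in-degree(A)=0, level(A)=4, enqueue
  process A: level=4
    A->F: in-degree(F)=0, level(F)=5, enqueue
  process F: level=5
All levels: A:4, B:1, C:0, D:2, E:2, F:5, G:3
max level = 5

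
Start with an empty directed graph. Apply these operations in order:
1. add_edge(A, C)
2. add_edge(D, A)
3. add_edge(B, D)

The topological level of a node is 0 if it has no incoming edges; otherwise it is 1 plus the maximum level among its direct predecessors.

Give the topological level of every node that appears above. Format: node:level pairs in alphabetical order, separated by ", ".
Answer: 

Op 1: add_edge(A, C). Edges now: 1
Op 2: add_edge(D, A). Edges now: 2
Op 3: add_edge(B, D). Edges now: 3
Compute levels (Kahn BFS):
  sources (in-degree 0): B
  process B: level=0
    B->D: in-degree(D)=0, level(D)=1, enqueue
  process D: level=1
    D->A: in-degree(A)=0, level(A)=2, enqueue
  process A: level=2
    A->C: in-degree(C)=0, level(C)=3, enqueue
  process C: level=3
All levels: A:2, B:0, C:3, D:1

Answer: A:2, B:0, C:3, D:1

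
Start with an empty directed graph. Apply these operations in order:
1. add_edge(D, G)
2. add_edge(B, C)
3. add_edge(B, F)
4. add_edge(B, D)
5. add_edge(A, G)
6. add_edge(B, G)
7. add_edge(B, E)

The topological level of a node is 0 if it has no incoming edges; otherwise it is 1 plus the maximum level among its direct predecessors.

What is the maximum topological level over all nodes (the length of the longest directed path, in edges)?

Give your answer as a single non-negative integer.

Op 1: add_edge(D, G). Edges now: 1
Op 2: add_edge(B, C). Edges now: 2
Op 3: add_edge(B, F). Edges now: 3
Op 4: add_edge(B, D). Edges now: 4
Op 5: add_edge(A, G). Edges now: 5
Op 6: add_edge(B, G). Edges now: 6
Op 7: add_edge(B, E). Edges now: 7
Compute levels (Kahn BFS):
  sources (in-degree 0): A, B
  process A: level=0
    A->G: in-degree(G)=2, level(G)>=1
  process B: level=0
    B->C: in-degree(C)=0, level(C)=1, enqueue
    B->D: in-degree(D)=0, level(D)=1, enqueue
    B->E: in-degree(E)=0, level(E)=1, enqueue
    B->F: in-degree(F)=0, level(F)=1, enqueue
    B->G: in-degree(G)=1, level(G)>=1
  process C: level=1
  process D: level=1
    D->G: in-degree(G)=0, level(G)=2, enqueue
  process E: level=1
  process F: level=1
  process G: level=2
All levels: A:0, B:0, C:1, D:1, E:1, F:1, G:2
max level = 2

Answer: 2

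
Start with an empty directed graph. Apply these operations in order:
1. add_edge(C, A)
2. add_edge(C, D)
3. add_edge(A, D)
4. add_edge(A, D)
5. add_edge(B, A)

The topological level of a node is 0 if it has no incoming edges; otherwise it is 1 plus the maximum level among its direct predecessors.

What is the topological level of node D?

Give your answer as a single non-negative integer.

Op 1: add_edge(C, A). Edges now: 1
Op 2: add_edge(C, D). Edges now: 2
Op 3: add_edge(A, D). Edges now: 3
Op 4: add_edge(A, D) (duplicate, no change). Edges now: 3
Op 5: add_edge(B, A). Edges now: 4
Compute levels (Kahn BFS):
  sources (in-degree 0): B, C
  process B: level=0
    B->A: in-degree(A)=1, level(A)>=1
  process C: level=0
    C->A: in-degree(A)=0, level(A)=1, enqueue
    C->D: in-degree(D)=1, level(D)>=1
  process A: level=1
    A->D: in-degree(D)=0, level(D)=2, enqueue
  process D: level=2
All levels: A:1, B:0, C:0, D:2
level(D) = 2

Answer: 2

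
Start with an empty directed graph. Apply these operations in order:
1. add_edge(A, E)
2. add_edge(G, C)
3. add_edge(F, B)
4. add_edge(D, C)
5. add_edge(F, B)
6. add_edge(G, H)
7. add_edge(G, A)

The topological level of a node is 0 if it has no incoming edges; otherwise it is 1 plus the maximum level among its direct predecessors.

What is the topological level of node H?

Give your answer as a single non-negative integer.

Answer: 1

Derivation:
Op 1: add_edge(A, E). Edges now: 1
Op 2: add_edge(G, C). Edges now: 2
Op 3: add_edge(F, B). Edges now: 3
Op 4: add_edge(D, C). Edges now: 4
Op 5: add_edge(F, B) (duplicate, no change). Edges now: 4
Op 6: add_edge(G, H). Edges now: 5
Op 7: add_edge(G, A). Edges now: 6
Compute levels (Kahn BFS):
  sources (in-degree 0): D, F, G
  process D: level=0
    D->C: in-degree(C)=1, level(C)>=1
  process F: level=0
    F->B: in-degree(B)=0, level(B)=1, enqueue
  process G: level=0
    G->A: in-degree(A)=0, level(A)=1, enqueue
    G->C: in-degree(C)=0, level(C)=1, enqueue
    G->H: in-degree(H)=0, level(H)=1, enqueue
  process B: level=1
  process A: level=1
    A->E: in-degree(E)=0, level(E)=2, enqueue
  process C: level=1
  process H: level=1
  process E: level=2
All levels: A:1, B:1, C:1, D:0, E:2, F:0, G:0, H:1
level(H) = 1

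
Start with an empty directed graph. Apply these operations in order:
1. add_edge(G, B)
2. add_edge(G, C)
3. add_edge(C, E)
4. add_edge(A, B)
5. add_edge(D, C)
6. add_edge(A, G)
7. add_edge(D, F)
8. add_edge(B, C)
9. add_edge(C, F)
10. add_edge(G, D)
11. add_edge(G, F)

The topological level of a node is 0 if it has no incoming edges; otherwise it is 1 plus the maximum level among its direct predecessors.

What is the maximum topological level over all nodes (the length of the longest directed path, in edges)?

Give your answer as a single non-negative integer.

Op 1: add_edge(G, B). Edges now: 1
Op 2: add_edge(G, C). Edges now: 2
Op 3: add_edge(C, E). Edges now: 3
Op 4: add_edge(A, B). Edges now: 4
Op 5: add_edge(D, C). Edges now: 5
Op 6: add_edge(A, G). Edges now: 6
Op 7: add_edge(D, F). Edges now: 7
Op 8: add_edge(B, C). Edges now: 8
Op 9: add_edge(C, F). Edges now: 9
Op 10: add_edge(G, D). Edges now: 10
Op 11: add_edge(G, F). Edges now: 11
Compute levels (Kahn BFS):
  sources (in-degree 0): A
  process A: level=0
    A->B: in-degree(B)=1, level(B)>=1
    A->G: in-degree(G)=0, level(G)=1, enqueue
  process G: level=1
    G->B: in-degree(B)=0, level(B)=2, enqueue
    G->C: in-degree(C)=2, level(C)>=2
    G->D: in-degree(D)=0, level(D)=2, enqueue
    G->F: in-degree(F)=2, level(F)>=2
  process B: level=2
    B->C: in-degree(C)=1, level(C)>=3
  process D: level=2
    D->C: in-degree(C)=0, level(C)=3, enqueue
    D->F: in-degree(F)=1, level(F)>=3
  process C: level=3
    C->E: in-degree(E)=0, level(E)=4, enqueue
    C->F: in-degree(F)=0, level(F)=4, enqueue
  process E: level=4
  process F: level=4
All levels: A:0, B:2, C:3, D:2, E:4, F:4, G:1
max level = 4

Answer: 4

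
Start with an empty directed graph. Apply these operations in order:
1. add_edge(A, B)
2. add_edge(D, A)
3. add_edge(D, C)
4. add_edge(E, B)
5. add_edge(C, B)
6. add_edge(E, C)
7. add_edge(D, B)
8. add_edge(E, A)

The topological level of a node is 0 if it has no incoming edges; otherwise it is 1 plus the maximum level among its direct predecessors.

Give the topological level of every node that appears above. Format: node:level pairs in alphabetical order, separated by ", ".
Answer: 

Answer: A:1, B:2, C:1, D:0, E:0

Derivation:
Op 1: add_edge(A, B). Edges now: 1
Op 2: add_edge(D, A). Edges now: 2
Op 3: add_edge(D, C). Edges now: 3
Op 4: add_edge(E, B). Edges now: 4
Op 5: add_edge(C, B). Edges now: 5
Op 6: add_edge(E, C). Edges now: 6
Op 7: add_edge(D, B). Edges now: 7
Op 8: add_edge(E, A). Edges now: 8
Compute levels (Kahn BFS):
  sources (in-degree 0): D, E
  process D: level=0
    D->A: in-degree(A)=1, level(A)>=1
    D->B: in-degree(B)=3, level(B)>=1
    D->C: in-degree(C)=1, level(C)>=1
  process E: level=0
    E->A: in-degree(A)=0, level(A)=1, enqueue
    E->B: in-degree(B)=2, level(B)>=1
    E->C: in-degree(C)=0, level(C)=1, enqueue
  process A: level=1
    A->B: in-degree(B)=1, level(B)>=2
  process C: level=1
    C->B: in-degree(B)=0, level(B)=2, enqueue
  process B: level=2
All levels: A:1, B:2, C:1, D:0, E:0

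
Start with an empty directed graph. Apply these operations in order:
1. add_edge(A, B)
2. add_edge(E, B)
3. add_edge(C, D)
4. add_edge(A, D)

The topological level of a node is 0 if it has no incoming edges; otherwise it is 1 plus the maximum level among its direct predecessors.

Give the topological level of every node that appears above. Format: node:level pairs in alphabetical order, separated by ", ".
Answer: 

Op 1: add_edge(A, B). Edges now: 1
Op 2: add_edge(E, B). Edges now: 2
Op 3: add_edge(C, D). Edges now: 3
Op 4: add_edge(A, D). Edges now: 4
Compute levels (Kahn BFS):
  sources (in-degree 0): A, C, E
  process A: level=0
    A->B: in-degree(B)=1, level(B)>=1
    A->D: in-degree(D)=1, level(D)>=1
  process C: level=0
    C->D: in-degree(D)=0, level(D)=1, enqueue
  process E: level=0
    E->B: in-degree(B)=0, level(B)=1, enqueue
  process D: level=1
  process B: level=1
All levels: A:0, B:1, C:0, D:1, E:0

Answer: A:0, B:1, C:0, D:1, E:0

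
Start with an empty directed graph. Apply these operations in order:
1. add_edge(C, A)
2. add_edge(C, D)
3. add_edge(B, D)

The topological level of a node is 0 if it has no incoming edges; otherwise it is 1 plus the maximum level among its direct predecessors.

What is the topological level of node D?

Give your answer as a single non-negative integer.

Answer: 1

Derivation:
Op 1: add_edge(C, A). Edges now: 1
Op 2: add_edge(C, D). Edges now: 2
Op 3: add_edge(B, D). Edges now: 3
Compute levels (Kahn BFS):
  sources (in-degree 0): B, C
  process B: level=0
    B->D: in-degree(D)=1, level(D)>=1
  process C: level=0
    C->A: in-degree(A)=0, level(A)=1, enqueue
    C->D: in-degree(D)=0, level(D)=1, enqueue
  process A: level=1
  process D: level=1
All levels: A:1, B:0, C:0, D:1
level(D) = 1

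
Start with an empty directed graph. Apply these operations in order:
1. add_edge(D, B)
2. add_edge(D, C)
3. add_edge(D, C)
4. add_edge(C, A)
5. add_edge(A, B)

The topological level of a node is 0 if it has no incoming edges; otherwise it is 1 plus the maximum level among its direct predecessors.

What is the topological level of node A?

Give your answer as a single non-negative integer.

Op 1: add_edge(D, B). Edges now: 1
Op 2: add_edge(D, C). Edges now: 2
Op 3: add_edge(D, C) (duplicate, no change). Edges now: 2
Op 4: add_edge(C, A). Edges now: 3
Op 5: add_edge(A, B). Edges now: 4
Compute levels (Kahn BFS):
  sources (in-degree 0): D
  process D: level=0
    D->B: in-degree(B)=1, level(B)>=1
    D->C: in-degree(C)=0, level(C)=1, enqueue
  process C: level=1
    C->A: in-degree(A)=0, level(A)=2, enqueue
  process A: level=2
    A->B: in-degree(B)=0, level(B)=3, enqueue
  process B: level=3
All levels: A:2, B:3, C:1, D:0
level(A) = 2

Answer: 2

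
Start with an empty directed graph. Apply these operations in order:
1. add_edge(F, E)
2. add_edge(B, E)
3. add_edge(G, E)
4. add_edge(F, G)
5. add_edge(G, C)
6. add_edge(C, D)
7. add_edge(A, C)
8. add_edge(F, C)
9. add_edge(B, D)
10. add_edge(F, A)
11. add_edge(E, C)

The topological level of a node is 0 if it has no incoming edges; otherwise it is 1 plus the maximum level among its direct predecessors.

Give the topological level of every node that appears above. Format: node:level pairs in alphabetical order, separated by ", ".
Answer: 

Answer: A:1, B:0, C:3, D:4, E:2, F:0, G:1

Derivation:
Op 1: add_edge(F, E). Edges now: 1
Op 2: add_edge(B, E). Edges now: 2
Op 3: add_edge(G, E). Edges now: 3
Op 4: add_edge(F, G). Edges now: 4
Op 5: add_edge(G, C). Edges now: 5
Op 6: add_edge(C, D). Edges now: 6
Op 7: add_edge(A, C). Edges now: 7
Op 8: add_edge(F, C). Edges now: 8
Op 9: add_edge(B, D). Edges now: 9
Op 10: add_edge(F, A). Edges now: 10
Op 11: add_edge(E, C). Edges now: 11
Compute levels (Kahn BFS):
  sources (in-degree 0): B, F
  process B: level=0
    B->D: in-degree(D)=1, level(D)>=1
    B->E: in-degree(E)=2, level(E)>=1
  process F: level=0
    F->A: in-degree(A)=0, level(A)=1, enqueue
    F->C: in-degree(C)=3, level(C)>=1
    F->E: in-degree(E)=1, level(E)>=1
    F->G: in-degree(G)=0, level(G)=1, enqueue
  process A: level=1
    A->C: in-degree(C)=2, level(C)>=2
  process G: level=1
    G->C: in-degree(C)=1, level(C)>=2
    G->E: in-degree(E)=0, level(E)=2, enqueue
  process E: level=2
    E->C: in-degree(C)=0, level(C)=3, enqueue
  process C: level=3
    C->D: in-degree(D)=0, level(D)=4, enqueue
  process D: level=4
All levels: A:1, B:0, C:3, D:4, E:2, F:0, G:1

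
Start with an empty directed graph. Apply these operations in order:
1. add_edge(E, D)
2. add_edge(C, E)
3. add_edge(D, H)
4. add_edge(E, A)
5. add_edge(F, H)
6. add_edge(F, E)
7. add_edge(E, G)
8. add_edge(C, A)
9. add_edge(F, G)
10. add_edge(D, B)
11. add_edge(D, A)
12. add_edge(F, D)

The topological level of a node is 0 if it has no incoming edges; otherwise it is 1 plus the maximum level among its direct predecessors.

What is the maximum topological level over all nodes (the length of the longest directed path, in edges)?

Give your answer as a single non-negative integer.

Op 1: add_edge(E, D). Edges now: 1
Op 2: add_edge(C, E). Edges now: 2
Op 3: add_edge(D, H). Edges now: 3
Op 4: add_edge(E, A). Edges now: 4
Op 5: add_edge(F, H). Edges now: 5
Op 6: add_edge(F, E). Edges now: 6
Op 7: add_edge(E, G). Edges now: 7
Op 8: add_edge(C, A). Edges now: 8
Op 9: add_edge(F, G). Edges now: 9
Op 10: add_edge(D, B). Edges now: 10
Op 11: add_edge(D, A). Edges now: 11
Op 12: add_edge(F, D). Edges now: 12
Compute levels (Kahn BFS):
  sources (in-degree 0): C, F
  process C: level=0
    C->A: in-degree(A)=2, level(A)>=1
    C->E: in-degree(E)=1, level(E)>=1
  process F: level=0
    F->D: in-degree(D)=1, level(D)>=1
    F->E: in-degree(E)=0, level(E)=1, enqueue
    F->G: in-degree(G)=1, level(G)>=1
    F->H: in-degree(H)=1, level(H)>=1
  process E: level=1
    E->A: in-degree(A)=1, level(A)>=2
    E->D: in-degree(D)=0, level(D)=2, enqueue
    E->G: in-degree(G)=0, level(G)=2, enqueue
  process D: level=2
    D->A: in-degree(A)=0, level(A)=3, enqueue
    D->B: in-degree(B)=0, level(B)=3, enqueue
    D->H: in-degree(H)=0, level(H)=3, enqueue
  process G: level=2
  process A: level=3
  process B: level=3
  process H: level=3
All levels: A:3, B:3, C:0, D:2, E:1, F:0, G:2, H:3
max level = 3

Answer: 3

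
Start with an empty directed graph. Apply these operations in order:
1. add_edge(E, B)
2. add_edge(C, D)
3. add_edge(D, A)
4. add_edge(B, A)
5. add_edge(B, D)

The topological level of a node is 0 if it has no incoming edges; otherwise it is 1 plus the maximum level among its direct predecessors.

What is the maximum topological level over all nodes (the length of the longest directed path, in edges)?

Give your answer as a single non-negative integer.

Op 1: add_edge(E, B). Edges now: 1
Op 2: add_edge(C, D). Edges now: 2
Op 3: add_edge(D, A). Edges now: 3
Op 4: add_edge(B, A). Edges now: 4
Op 5: add_edge(B, D). Edges now: 5
Compute levels (Kahn BFS):
  sources (in-degree 0): C, E
  process C: level=0
    C->D: in-degree(D)=1, level(D)>=1
  process E: level=0
    E->B: in-degree(B)=0, level(B)=1, enqueue
  process B: level=1
    B->A: in-degree(A)=1, level(A)>=2
    B->D: in-degree(D)=0, level(D)=2, enqueue
  process D: level=2
    D->A: in-degree(A)=0, level(A)=3, enqueue
  process A: level=3
All levels: A:3, B:1, C:0, D:2, E:0
max level = 3

Answer: 3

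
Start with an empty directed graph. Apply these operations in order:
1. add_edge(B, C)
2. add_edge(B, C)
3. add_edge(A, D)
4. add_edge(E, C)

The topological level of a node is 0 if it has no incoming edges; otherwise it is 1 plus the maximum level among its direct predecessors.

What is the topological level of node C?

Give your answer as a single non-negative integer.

Answer: 1

Derivation:
Op 1: add_edge(B, C). Edges now: 1
Op 2: add_edge(B, C) (duplicate, no change). Edges now: 1
Op 3: add_edge(A, D). Edges now: 2
Op 4: add_edge(E, C). Edges now: 3
Compute levels (Kahn BFS):
  sources (in-degree 0): A, B, E
  process A: level=0
    A->D: in-degree(D)=0, level(D)=1, enqueue
  process B: level=0
    B->C: in-degree(C)=1, level(C)>=1
  process E: level=0
    E->C: in-degree(C)=0, level(C)=1, enqueue
  process D: level=1
  process C: level=1
All levels: A:0, B:0, C:1, D:1, E:0
level(C) = 1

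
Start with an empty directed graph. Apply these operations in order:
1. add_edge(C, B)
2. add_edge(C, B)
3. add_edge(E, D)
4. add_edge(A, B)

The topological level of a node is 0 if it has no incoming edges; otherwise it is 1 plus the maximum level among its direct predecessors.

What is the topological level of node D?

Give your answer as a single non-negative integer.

Op 1: add_edge(C, B). Edges now: 1
Op 2: add_edge(C, B) (duplicate, no change). Edges now: 1
Op 3: add_edge(E, D). Edges now: 2
Op 4: add_edge(A, B). Edges now: 3
Compute levels (Kahn BFS):
  sources (in-degree 0): A, C, E
  process A: level=0
    A->B: in-degree(B)=1, level(B)>=1
  process C: level=0
    C->B: in-degree(B)=0, level(B)=1, enqueue
  process E: level=0
    E->D: in-degree(D)=0, level(D)=1, enqueue
  process B: level=1
  process D: level=1
All levels: A:0, B:1, C:0, D:1, E:0
level(D) = 1

Answer: 1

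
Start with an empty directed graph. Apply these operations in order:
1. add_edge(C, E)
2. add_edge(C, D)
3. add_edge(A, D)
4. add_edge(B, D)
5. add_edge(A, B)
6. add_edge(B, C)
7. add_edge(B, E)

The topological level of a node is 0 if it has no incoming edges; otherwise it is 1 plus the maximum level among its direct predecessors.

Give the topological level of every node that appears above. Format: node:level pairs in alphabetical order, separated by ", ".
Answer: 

Op 1: add_edge(C, E). Edges now: 1
Op 2: add_edge(C, D). Edges now: 2
Op 3: add_edge(A, D). Edges now: 3
Op 4: add_edge(B, D). Edges now: 4
Op 5: add_edge(A, B). Edges now: 5
Op 6: add_edge(B, C). Edges now: 6
Op 7: add_edge(B, E). Edges now: 7
Compute levels (Kahn BFS):
  sources (in-degree 0): A
  process A: level=0
    A->B: in-degree(B)=0, level(B)=1, enqueue
    A->D: in-degree(D)=2, level(D)>=1
  process B: level=1
    B->C: in-degree(C)=0, level(C)=2, enqueue
    B->D: in-degree(D)=1, level(D)>=2
    B->E: in-degree(E)=1, level(E)>=2
  process C: level=2
    C->D: in-degree(D)=0, level(D)=3, enqueue
    C->E: in-degree(E)=0, level(E)=3, enqueue
  process D: level=3
  process E: level=3
All levels: A:0, B:1, C:2, D:3, E:3

Answer: A:0, B:1, C:2, D:3, E:3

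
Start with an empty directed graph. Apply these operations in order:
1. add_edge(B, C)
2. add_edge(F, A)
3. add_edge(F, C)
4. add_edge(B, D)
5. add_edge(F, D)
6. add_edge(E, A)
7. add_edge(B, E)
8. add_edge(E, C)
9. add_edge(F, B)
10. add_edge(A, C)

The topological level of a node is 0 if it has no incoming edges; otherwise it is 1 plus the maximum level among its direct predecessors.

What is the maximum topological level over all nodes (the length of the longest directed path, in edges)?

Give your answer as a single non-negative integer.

Op 1: add_edge(B, C). Edges now: 1
Op 2: add_edge(F, A). Edges now: 2
Op 3: add_edge(F, C). Edges now: 3
Op 4: add_edge(B, D). Edges now: 4
Op 5: add_edge(F, D). Edges now: 5
Op 6: add_edge(E, A). Edges now: 6
Op 7: add_edge(B, E). Edges now: 7
Op 8: add_edge(E, C). Edges now: 8
Op 9: add_edge(F, B). Edges now: 9
Op 10: add_edge(A, C). Edges now: 10
Compute levels (Kahn BFS):
  sources (in-degree 0): F
  process F: level=0
    F->A: in-degree(A)=1, level(A)>=1
    F->B: in-degree(B)=0, level(B)=1, enqueue
    F->C: in-degree(C)=3, level(C)>=1
    F->D: in-degree(D)=1, level(D)>=1
  process B: level=1
    B->C: in-degree(C)=2, level(C)>=2
    B->D: in-degree(D)=0, level(D)=2, enqueue
    B->E: in-degree(E)=0, level(E)=2, enqueue
  process D: level=2
  process E: level=2
    E->A: in-degree(A)=0, level(A)=3, enqueue
    E->C: in-degree(C)=1, level(C)>=3
  process A: level=3
    A->C: in-degree(C)=0, level(C)=4, enqueue
  process C: level=4
All levels: A:3, B:1, C:4, D:2, E:2, F:0
max level = 4

Answer: 4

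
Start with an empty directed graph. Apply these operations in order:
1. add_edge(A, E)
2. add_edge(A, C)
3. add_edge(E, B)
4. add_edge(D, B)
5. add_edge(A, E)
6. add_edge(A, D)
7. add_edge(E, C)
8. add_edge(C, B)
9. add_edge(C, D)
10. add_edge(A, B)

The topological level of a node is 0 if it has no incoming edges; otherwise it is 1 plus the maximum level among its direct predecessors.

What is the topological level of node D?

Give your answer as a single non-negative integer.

Answer: 3

Derivation:
Op 1: add_edge(A, E). Edges now: 1
Op 2: add_edge(A, C). Edges now: 2
Op 3: add_edge(E, B). Edges now: 3
Op 4: add_edge(D, B). Edges now: 4
Op 5: add_edge(A, E) (duplicate, no change). Edges now: 4
Op 6: add_edge(A, D). Edges now: 5
Op 7: add_edge(E, C). Edges now: 6
Op 8: add_edge(C, B). Edges now: 7
Op 9: add_edge(C, D). Edges now: 8
Op 10: add_edge(A, B). Edges now: 9
Compute levels (Kahn BFS):
  sources (in-degree 0): A
  process A: level=0
    A->B: in-degree(B)=3, level(B)>=1
    A->C: in-degree(C)=1, level(C)>=1
    A->D: in-degree(D)=1, level(D)>=1
    A->E: in-degree(E)=0, level(E)=1, enqueue
  process E: level=1
    E->B: in-degree(B)=2, level(B)>=2
    E->C: in-degree(C)=0, level(C)=2, enqueue
  process C: level=2
    C->B: in-degree(B)=1, level(B)>=3
    C->D: in-degree(D)=0, level(D)=3, enqueue
  process D: level=3
    D->B: in-degree(B)=0, level(B)=4, enqueue
  process B: level=4
All levels: A:0, B:4, C:2, D:3, E:1
level(D) = 3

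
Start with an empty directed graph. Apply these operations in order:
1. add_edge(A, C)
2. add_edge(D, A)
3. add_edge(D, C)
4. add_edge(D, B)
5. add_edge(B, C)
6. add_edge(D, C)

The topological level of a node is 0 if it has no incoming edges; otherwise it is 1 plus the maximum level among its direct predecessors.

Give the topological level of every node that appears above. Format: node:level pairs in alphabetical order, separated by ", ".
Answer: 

Answer: A:1, B:1, C:2, D:0

Derivation:
Op 1: add_edge(A, C). Edges now: 1
Op 2: add_edge(D, A). Edges now: 2
Op 3: add_edge(D, C). Edges now: 3
Op 4: add_edge(D, B). Edges now: 4
Op 5: add_edge(B, C). Edges now: 5
Op 6: add_edge(D, C) (duplicate, no change). Edges now: 5
Compute levels (Kahn BFS):
  sources (in-degree 0): D
  process D: level=0
    D->A: in-degree(A)=0, level(A)=1, enqueue
    D->B: in-degree(B)=0, level(B)=1, enqueue
    D->C: in-degree(C)=2, level(C)>=1
  process A: level=1
    A->C: in-degree(C)=1, level(C)>=2
  process B: level=1
    B->C: in-degree(C)=0, level(C)=2, enqueue
  process C: level=2
All levels: A:1, B:1, C:2, D:0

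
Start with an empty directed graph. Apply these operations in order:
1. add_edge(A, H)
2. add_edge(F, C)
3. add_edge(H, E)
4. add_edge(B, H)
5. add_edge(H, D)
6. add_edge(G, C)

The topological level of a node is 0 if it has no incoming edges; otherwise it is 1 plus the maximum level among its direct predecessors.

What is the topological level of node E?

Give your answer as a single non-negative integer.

Answer: 2

Derivation:
Op 1: add_edge(A, H). Edges now: 1
Op 2: add_edge(F, C). Edges now: 2
Op 3: add_edge(H, E). Edges now: 3
Op 4: add_edge(B, H). Edges now: 4
Op 5: add_edge(H, D). Edges now: 5
Op 6: add_edge(G, C). Edges now: 6
Compute levels (Kahn BFS):
  sources (in-degree 0): A, B, F, G
  process A: level=0
    A->H: in-degree(H)=1, level(H)>=1
  process B: level=0
    B->H: in-degree(H)=0, level(H)=1, enqueue
  process F: level=0
    F->C: in-degree(C)=1, level(C)>=1
  process G: level=0
    G->C: in-degree(C)=0, level(C)=1, enqueue
  process H: level=1
    H->D: in-degree(D)=0, level(D)=2, enqueue
    H->E: in-degree(E)=0, level(E)=2, enqueue
  process C: level=1
  process D: level=2
  process E: level=2
All levels: A:0, B:0, C:1, D:2, E:2, F:0, G:0, H:1
level(E) = 2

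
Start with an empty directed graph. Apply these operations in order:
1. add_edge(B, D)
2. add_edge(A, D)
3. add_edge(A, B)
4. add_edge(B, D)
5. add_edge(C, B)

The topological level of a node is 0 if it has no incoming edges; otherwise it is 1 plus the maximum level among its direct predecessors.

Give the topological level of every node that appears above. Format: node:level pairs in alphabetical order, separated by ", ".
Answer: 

Op 1: add_edge(B, D). Edges now: 1
Op 2: add_edge(A, D). Edges now: 2
Op 3: add_edge(A, B). Edges now: 3
Op 4: add_edge(B, D) (duplicate, no change). Edges now: 3
Op 5: add_edge(C, B). Edges now: 4
Compute levels (Kahn BFS):
  sources (in-degree 0): A, C
  process A: level=0
    A->B: in-degree(B)=1, level(B)>=1
    A->D: in-degree(D)=1, level(D)>=1
  process C: level=0
    C->B: in-degree(B)=0, level(B)=1, enqueue
  process B: level=1
    B->D: in-degree(D)=0, level(D)=2, enqueue
  process D: level=2
All levels: A:0, B:1, C:0, D:2

Answer: A:0, B:1, C:0, D:2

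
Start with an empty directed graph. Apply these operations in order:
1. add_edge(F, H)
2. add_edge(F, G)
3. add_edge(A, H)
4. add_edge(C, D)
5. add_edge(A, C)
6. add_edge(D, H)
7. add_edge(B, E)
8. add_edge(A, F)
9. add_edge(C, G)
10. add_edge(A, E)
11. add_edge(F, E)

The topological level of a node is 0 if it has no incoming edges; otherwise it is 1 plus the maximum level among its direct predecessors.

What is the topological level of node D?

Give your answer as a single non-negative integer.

Answer: 2

Derivation:
Op 1: add_edge(F, H). Edges now: 1
Op 2: add_edge(F, G). Edges now: 2
Op 3: add_edge(A, H). Edges now: 3
Op 4: add_edge(C, D). Edges now: 4
Op 5: add_edge(A, C). Edges now: 5
Op 6: add_edge(D, H). Edges now: 6
Op 7: add_edge(B, E). Edges now: 7
Op 8: add_edge(A, F). Edges now: 8
Op 9: add_edge(C, G). Edges now: 9
Op 10: add_edge(A, E). Edges now: 10
Op 11: add_edge(F, E). Edges now: 11
Compute levels (Kahn BFS):
  sources (in-degree 0): A, B
  process A: level=0
    A->C: in-degree(C)=0, level(C)=1, enqueue
    A->E: in-degree(E)=2, level(E)>=1
    A->F: in-degree(F)=0, level(F)=1, enqueue
    A->H: in-degree(H)=2, level(H)>=1
  process B: level=0
    B->E: in-degree(E)=1, level(E)>=1
  process C: level=1
    C->D: in-degree(D)=0, level(D)=2, enqueue
    C->G: in-degree(G)=1, level(G)>=2
  process F: level=1
    F->E: in-degree(E)=0, level(E)=2, enqueue
    F->G: in-degree(G)=0, level(G)=2, enqueue
    F->H: in-degree(H)=1, level(H)>=2
  process D: level=2
    D->H: in-degree(H)=0, level(H)=3, enqueue
  process E: level=2
  process G: level=2
  process H: level=3
All levels: A:0, B:0, C:1, D:2, E:2, F:1, G:2, H:3
level(D) = 2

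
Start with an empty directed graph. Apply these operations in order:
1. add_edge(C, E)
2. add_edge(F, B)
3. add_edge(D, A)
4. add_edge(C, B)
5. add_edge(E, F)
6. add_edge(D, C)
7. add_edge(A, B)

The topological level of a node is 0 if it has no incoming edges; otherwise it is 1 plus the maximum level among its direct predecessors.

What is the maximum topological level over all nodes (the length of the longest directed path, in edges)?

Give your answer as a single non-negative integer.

Answer: 4

Derivation:
Op 1: add_edge(C, E). Edges now: 1
Op 2: add_edge(F, B). Edges now: 2
Op 3: add_edge(D, A). Edges now: 3
Op 4: add_edge(C, B). Edges now: 4
Op 5: add_edge(E, F). Edges now: 5
Op 6: add_edge(D, C). Edges now: 6
Op 7: add_edge(A, B). Edges now: 7
Compute levels (Kahn BFS):
  sources (in-degree 0): D
  process D: level=0
    D->A: in-degree(A)=0, level(A)=1, enqueue
    D->C: in-degree(C)=0, level(C)=1, enqueue
  process A: level=1
    A->B: in-degree(B)=2, level(B)>=2
  process C: level=1
    C->B: in-degree(B)=1, level(B)>=2
    C->E: in-degree(E)=0, level(E)=2, enqueue
  process E: level=2
    E->F: in-degree(F)=0, level(F)=3, enqueue
  process F: level=3
    F->B: in-degree(B)=0, level(B)=4, enqueue
  process B: level=4
All levels: A:1, B:4, C:1, D:0, E:2, F:3
max level = 4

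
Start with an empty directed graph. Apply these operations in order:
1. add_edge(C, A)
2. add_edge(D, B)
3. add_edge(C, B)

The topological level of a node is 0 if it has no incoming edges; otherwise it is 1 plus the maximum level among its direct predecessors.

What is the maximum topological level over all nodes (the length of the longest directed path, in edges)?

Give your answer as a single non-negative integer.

Op 1: add_edge(C, A). Edges now: 1
Op 2: add_edge(D, B). Edges now: 2
Op 3: add_edge(C, B). Edges now: 3
Compute levels (Kahn BFS):
  sources (in-degree 0): C, D
  process C: level=0
    C->A: in-degree(A)=0, level(A)=1, enqueue
    C->B: in-degree(B)=1, level(B)>=1
  process D: level=0
    D->B: in-degree(B)=0, level(B)=1, enqueue
  process A: level=1
  process B: level=1
All levels: A:1, B:1, C:0, D:0
max level = 1

Answer: 1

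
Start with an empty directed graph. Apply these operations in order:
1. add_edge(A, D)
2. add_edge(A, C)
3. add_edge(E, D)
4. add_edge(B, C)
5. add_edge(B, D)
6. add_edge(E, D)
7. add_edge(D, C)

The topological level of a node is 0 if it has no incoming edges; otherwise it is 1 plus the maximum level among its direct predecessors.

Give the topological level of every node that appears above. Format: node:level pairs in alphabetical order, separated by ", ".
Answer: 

Op 1: add_edge(A, D). Edges now: 1
Op 2: add_edge(A, C). Edges now: 2
Op 3: add_edge(E, D). Edges now: 3
Op 4: add_edge(B, C). Edges now: 4
Op 5: add_edge(B, D). Edges now: 5
Op 6: add_edge(E, D) (duplicate, no change). Edges now: 5
Op 7: add_edge(D, C). Edges now: 6
Compute levels (Kahn BFS):
  sources (in-degree 0): A, B, E
  process A: level=0
    A->C: in-degree(C)=2, level(C)>=1
    A->D: in-degree(D)=2, level(D)>=1
  process B: level=0
    B->C: in-degree(C)=1, level(C)>=1
    B->D: in-degree(D)=1, level(D)>=1
  process E: level=0
    E->D: in-degree(D)=0, level(D)=1, enqueue
  process D: level=1
    D->C: in-degree(C)=0, level(C)=2, enqueue
  process C: level=2
All levels: A:0, B:0, C:2, D:1, E:0

Answer: A:0, B:0, C:2, D:1, E:0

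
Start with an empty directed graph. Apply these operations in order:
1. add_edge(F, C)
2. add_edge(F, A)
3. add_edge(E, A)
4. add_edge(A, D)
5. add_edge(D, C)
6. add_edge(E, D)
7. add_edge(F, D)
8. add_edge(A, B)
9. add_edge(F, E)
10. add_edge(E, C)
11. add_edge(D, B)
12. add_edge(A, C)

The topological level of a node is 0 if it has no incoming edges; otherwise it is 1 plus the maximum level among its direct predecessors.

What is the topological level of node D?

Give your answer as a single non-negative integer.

Op 1: add_edge(F, C). Edges now: 1
Op 2: add_edge(F, A). Edges now: 2
Op 3: add_edge(E, A). Edges now: 3
Op 4: add_edge(A, D). Edges now: 4
Op 5: add_edge(D, C). Edges now: 5
Op 6: add_edge(E, D). Edges now: 6
Op 7: add_edge(F, D). Edges now: 7
Op 8: add_edge(A, B). Edges now: 8
Op 9: add_edge(F, E). Edges now: 9
Op 10: add_edge(E, C). Edges now: 10
Op 11: add_edge(D, B). Edges now: 11
Op 12: add_edge(A, C). Edges now: 12
Compute levels (Kahn BFS):
  sources (in-degree 0): F
  process F: level=0
    F->A: in-degree(A)=1, level(A)>=1
    F->C: in-degree(C)=3, level(C)>=1
    F->D: in-degree(D)=2, level(D)>=1
    F->E: in-degree(E)=0, level(E)=1, enqueue
  process E: level=1
    E->A: in-degree(A)=0, level(A)=2, enqueue
    E->C: in-degree(C)=2, level(C)>=2
    E->D: in-degree(D)=1, level(D)>=2
  process A: level=2
    A->B: in-degree(B)=1, level(B)>=3
    A->C: in-degree(C)=1, level(C)>=3
    A->D: in-degree(D)=0, level(D)=3, enqueue
  process D: level=3
    D->B: in-degree(B)=0, level(B)=4, enqueue
    D->C: in-degree(C)=0, level(C)=4, enqueue
  process B: level=4
  process C: level=4
All levels: A:2, B:4, C:4, D:3, E:1, F:0
level(D) = 3

Answer: 3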